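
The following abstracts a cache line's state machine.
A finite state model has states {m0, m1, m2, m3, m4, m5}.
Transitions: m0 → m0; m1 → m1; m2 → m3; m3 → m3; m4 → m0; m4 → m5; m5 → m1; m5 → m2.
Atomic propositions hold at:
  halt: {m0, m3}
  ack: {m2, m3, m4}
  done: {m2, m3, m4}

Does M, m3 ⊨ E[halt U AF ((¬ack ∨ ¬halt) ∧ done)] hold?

No

Sat(¬ack) = {m0, m1, m5}
Sat(¬halt) = {m1, m2, m4, m5}
Sat(¬ack ∨ ¬halt) = {m0, m1, m2, m4, m5}
Sat((¬ack ∨ ¬halt) ∧ done) = {m2, m4}
AF ((¬ack ∨ ¬halt) ∧ done): least fixpoint, start Z0 = {m2, m4}, add states with every successor in Z. Already a fixed point.
Sat(AF ((¬ack ∨ ¬halt) ∧ done)) = {m2, m4}
E[halt U AF ((¬ack ∨ ¬halt) ∧ done)]: least fixpoint, start Z0 = Sat(AF ((¬ack ∨ ¬halt) ∧ done)) = {m2, m4}, add states in Sat(halt) with some successor in Z. Already a fixed point.
Sat(E[halt U AF ((¬ack ∨ ¬halt) ∧ done)]) = {m2, m4}
m3 ∉ Sat(E[halt U AF ((¬ack ∨ ¬halt) ∧ done)]) = {m2, m4}, so the formula does not hold at m3.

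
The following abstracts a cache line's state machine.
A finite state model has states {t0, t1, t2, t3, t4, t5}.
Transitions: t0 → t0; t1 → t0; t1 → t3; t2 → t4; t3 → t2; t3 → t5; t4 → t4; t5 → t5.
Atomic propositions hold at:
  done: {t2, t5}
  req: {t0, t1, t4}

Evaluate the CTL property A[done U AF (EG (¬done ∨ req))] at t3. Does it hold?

No

Sat(¬done) = {t0, t1, t3, t4}
Sat(¬done ∨ req) = {t0, t1, t3, t4}
EG (¬done ∨ req): greatest fixpoint, start Z0 = {t0, t1, t3, t4}, keep only states in Sat with some successor in Z. Z1 = {t0, t1, t4}; fixed.
Sat(EG (¬done ∨ req)) = {t0, t1, t4}
AF (EG (¬done ∨ req)): least fixpoint, start Z0 = {t0, t1, t4}, add states with every successor in Z. Z1 = {t0, t1, t2, t4}; fixed.
Sat(AF (EG (¬done ∨ req))) = {t0, t1, t2, t4}
A[done U AF (EG (¬done ∨ req))]: least fixpoint, start Z0 = Sat(AF (EG (¬done ∨ req))) = {t0, t1, t2, t4}, add states in Sat(done) with every successor in Z. Already a fixed point.
Sat(A[done U AF (EG (¬done ∨ req))]) = {t0, t1, t2, t4}
t3 ∉ Sat(A[done U AF (EG (¬done ∨ req))]) = {t0, t1, t2, t4}, so the formula does not hold at t3.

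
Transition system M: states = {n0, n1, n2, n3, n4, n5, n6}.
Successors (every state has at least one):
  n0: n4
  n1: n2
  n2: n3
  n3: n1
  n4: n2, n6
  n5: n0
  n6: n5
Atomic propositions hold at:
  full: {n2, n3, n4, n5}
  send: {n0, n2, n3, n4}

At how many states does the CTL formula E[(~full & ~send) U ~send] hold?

Sat(~full) = {n0, n1, n6}
Sat(~send) = {n1, n5, n6}
Sat(~full & ~send) = {n1, n6}
E[(~full & ~send) U ~send]: least fixpoint, start Z0 = Sat(~send) = {n1, n5, n6}, add states in Sat(~full & ~send) with some successor in Z. Already a fixed point.
Sat(E[(~full & ~send) U ~send]) = {n1, n5, n6}
|Sat(E[(~full & ~send) U ~send])| = |{n1, n5, n6}| = 3.

3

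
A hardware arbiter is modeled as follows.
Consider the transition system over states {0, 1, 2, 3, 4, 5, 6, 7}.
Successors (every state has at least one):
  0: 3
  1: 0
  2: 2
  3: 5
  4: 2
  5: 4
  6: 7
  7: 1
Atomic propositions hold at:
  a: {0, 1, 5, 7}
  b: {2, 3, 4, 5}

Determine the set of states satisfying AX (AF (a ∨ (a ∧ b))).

{0, 1, 3, 6, 7}

Sat(a ∧ b) = {5}
Sat(a ∨ (a ∧ b)) = {0, 1, 5, 7}
AF (a ∨ (a ∧ b)): least fixpoint, start Z0 = {0, 1, 5, 7}, add states with every successor in Z. Z1 = {0, 1, 3, 5, 6, 7}; fixed.
Sat(AF (a ∨ (a ∧ b))) = {0, 1, 3, 5, 6, 7}
Sat(AX (AF (a ∨ (a ∧ b)))) = {s : every successor in {0, 1, 3, 5, 6, 7}} = {0, 1, 3, 6, 7}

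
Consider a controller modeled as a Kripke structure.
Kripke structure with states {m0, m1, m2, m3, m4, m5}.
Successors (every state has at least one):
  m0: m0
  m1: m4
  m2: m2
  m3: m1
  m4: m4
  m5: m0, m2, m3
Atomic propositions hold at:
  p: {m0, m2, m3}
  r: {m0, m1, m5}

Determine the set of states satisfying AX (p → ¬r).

{m1, m2, m3, m4}

Sat(¬r) = {m2, m3, m4}
Sat(p → ¬r) = {m1, m2, m3, m4, m5}
Sat(AX (p → ¬r)) = {s : every successor in {m1, m2, m3, m4, m5}} = {m1, m2, m3, m4}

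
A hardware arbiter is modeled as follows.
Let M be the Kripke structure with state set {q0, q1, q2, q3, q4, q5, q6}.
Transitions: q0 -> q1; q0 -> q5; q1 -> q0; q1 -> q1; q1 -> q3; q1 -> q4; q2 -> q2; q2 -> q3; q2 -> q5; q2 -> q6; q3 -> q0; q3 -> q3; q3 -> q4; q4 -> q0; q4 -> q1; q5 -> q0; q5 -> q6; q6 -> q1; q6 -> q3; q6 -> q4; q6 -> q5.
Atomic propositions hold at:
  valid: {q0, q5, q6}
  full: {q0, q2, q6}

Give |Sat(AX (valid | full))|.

Sat(valid | full) = {q0, q2, q5, q6}
Sat(AX (valid | full)) = {s : every successor in {q0, q2, q5, q6}} = {q5}
|Sat(AX (valid | full))| = |{q5}| = 1.

1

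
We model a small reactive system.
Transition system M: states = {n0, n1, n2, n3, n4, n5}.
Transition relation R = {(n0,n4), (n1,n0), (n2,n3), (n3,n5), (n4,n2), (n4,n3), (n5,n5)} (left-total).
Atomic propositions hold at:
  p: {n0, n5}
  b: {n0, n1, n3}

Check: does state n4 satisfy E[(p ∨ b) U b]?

Sat(p ∨ b) = {n0, n1, n3, n5}
E[(p ∨ b) U b]: least fixpoint, start Z0 = Sat(b) = {n0, n1, n3}, add states in Sat(p ∨ b) with some successor in Z. Already a fixed point.
Sat(E[(p ∨ b) U b]) = {n0, n1, n3}
n4 ∉ Sat(E[(p ∨ b) U b]) = {n0, n1, n3}, so the formula does not hold at n4.

No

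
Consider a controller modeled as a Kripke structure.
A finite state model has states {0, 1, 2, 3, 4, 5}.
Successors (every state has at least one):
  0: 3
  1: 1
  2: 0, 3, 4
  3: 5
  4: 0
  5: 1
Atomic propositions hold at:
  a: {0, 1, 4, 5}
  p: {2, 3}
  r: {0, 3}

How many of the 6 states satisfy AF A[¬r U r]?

4

Sat(¬r) = {1, 2, 4, 5}
A[¬r U r]: least fixpoint, start Z0 = Sat(r) = {0, 3}, add states in Sat(¬r) with every successor in Z. Z1 = {0, 3, 4}; Z2 = {0, 2, 3, 4}; fixed.
Sat(A[¬r U r]) = {0, 2, 3, 4}
AF A[¬r U r]: least fixpoint, start Z0 = {0, 2, 3, 4}, add states with every successor in Z. Already a fixed point.
Sat(AF A[¬r U r]) = {0, 2, 3, 4}
|Sat(AF A[¬r U r])| = |{0, 2, 3, 4}| = 4.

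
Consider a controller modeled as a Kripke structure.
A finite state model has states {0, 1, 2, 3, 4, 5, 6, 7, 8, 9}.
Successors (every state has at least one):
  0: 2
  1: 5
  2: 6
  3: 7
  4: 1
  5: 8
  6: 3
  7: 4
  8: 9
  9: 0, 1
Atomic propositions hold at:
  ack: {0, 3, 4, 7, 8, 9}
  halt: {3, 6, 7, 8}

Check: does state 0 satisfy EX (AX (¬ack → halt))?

Sat(¬ack) = {1, 2, 5, 6}
Sat(¬ack → halt) = {0, 3, 4, 6, 7, 8, 9}
Sat(AX (¬ack → halt)) = {s : every successor in {0, 3, 4, 6, 7, 8, 9}} = {2, 3, 5, 6, 7, 8}
Sat(EX (AX (¬ack → halt))) = {s : some successor in {2, 3, 5, 6, 7, 8}} = {0, 1, 2, 3, 5, 6}
0 ∈ Sat(EX (AX (¬ack → halt))) = {0, 1, 2, 3, 5, 6}, so the formula holds at 0.

Yes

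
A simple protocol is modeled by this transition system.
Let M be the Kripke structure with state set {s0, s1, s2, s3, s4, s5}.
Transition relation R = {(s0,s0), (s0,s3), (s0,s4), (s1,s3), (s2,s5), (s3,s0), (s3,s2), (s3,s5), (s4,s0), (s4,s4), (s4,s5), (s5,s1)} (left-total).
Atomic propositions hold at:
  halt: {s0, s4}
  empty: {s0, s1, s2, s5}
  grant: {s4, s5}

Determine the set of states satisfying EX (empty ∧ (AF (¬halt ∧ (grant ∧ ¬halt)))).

{s2, s3, s4}

Sat(¬halt) = {s1, s2, s3, s5}
Sat(grant ∧ ¬halt) = {s5}
Sat(¬halt ∧ (grant ∧ ¬halt)) = {s5}
AF (¬halt ∧ (grant ∧ ¬halt)): least fixpoint, start Z0 = {s5}, add states with every successor in Z. Z1 = {s2, s5}; fixed.
Sat(AF (¬halt ∧ (grant ∧ ¬halt))) = {s2, s5}
Sat(empty ∧ (AF (¬halt ∧ (grant ∧ ¬halt)))) = {s2, s5}
Sat(EX (empty ∧ (AF (¬halt ∧ (grant ∧ ¬halt))))) = {s : some successor in {s2, s5}} = {s2, s3, s4}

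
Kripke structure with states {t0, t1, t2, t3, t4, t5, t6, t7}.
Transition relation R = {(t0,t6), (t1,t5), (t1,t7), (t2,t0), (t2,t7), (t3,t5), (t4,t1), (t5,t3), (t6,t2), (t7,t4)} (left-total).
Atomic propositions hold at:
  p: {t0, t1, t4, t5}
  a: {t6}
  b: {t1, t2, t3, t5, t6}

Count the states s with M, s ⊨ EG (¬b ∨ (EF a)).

3

Sat(¬b) = {t0, t4, t7}
EF a: least fixpoint, start Z0 = {t6}, add states with some successor in Z. Z1 = {t0, t6}; Z2 = {t0, t2, t6}; fixed.
Sat(EF a) = {t0, t2, t6}
Sat(¬b ∨ (EF a)) = {t0, t2, t4, t6, t7}
EG (¬b ∨ (EF a)): greatest fixpoint, start Z0 = {t0, t2, t4, t6, t7}, keep only states in Sat with some successor in Z. Z1 = {t0, t2, t6, t7}; Z2 = {t0, t2, t6}; fixed.
Sat(EG (¬b ∨ (EF a))) = {t0, t2, t6}
|Sat(EG (¬b ∨ (EF a)))| = |{t0, t2, t6}| = 3.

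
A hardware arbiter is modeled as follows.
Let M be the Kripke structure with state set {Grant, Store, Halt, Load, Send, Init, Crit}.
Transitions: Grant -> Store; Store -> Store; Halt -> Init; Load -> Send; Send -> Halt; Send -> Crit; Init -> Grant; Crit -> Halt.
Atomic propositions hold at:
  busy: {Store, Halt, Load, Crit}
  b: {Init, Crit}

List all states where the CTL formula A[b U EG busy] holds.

{Store}

EG busy: greatest fixpoint, start Z0 = {Store, Halt, Load, Crit}, keep only states in Sat with some successor in Z. Z1 = {Store, Crit}; Z2 = {Store}; fixed.
Sat(EG busy) = {Store}
A[b U EG busy]: least fixpoint, start Z0 = Sat(EG busy) = {Store}, add states in Sat(b) with every successor in Z. Already a fixed point.
Sat(A[b U EG busy]) = {Store}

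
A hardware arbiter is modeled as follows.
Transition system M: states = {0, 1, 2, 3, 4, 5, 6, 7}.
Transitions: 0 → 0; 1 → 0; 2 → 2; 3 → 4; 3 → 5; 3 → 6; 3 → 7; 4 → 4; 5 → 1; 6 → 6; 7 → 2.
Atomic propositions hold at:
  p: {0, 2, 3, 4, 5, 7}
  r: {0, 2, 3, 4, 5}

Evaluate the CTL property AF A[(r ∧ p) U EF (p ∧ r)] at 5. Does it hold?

Yes

Sat(r ∧ p) = {0, 2, 3, 4, 5}
Sat(p ∧ r) = {0, 2, 3, 4, 5}
EF (p ∧ r): least fixpoint, start Z0 = {0, 2, 3, 4, 5}, add states with some successor in Z. Z1 = {0, 1, 2, 3, 4, 5, 7}; fixed.
Sat(EF (p ∧ r)) = {0, 1, 2, 3, 4, 5, 7}
A[(r ∧ p) U EF (p ∧ r)]: least fixpoint, start Z0 = Sat(EF (p ∧ r)) = {0, 1, 2, 3, 4, 5, 7}, add states in Sat(r ∧ p) with every successor in Z. Already a fixed point.
Sat(A[(r ∧ p) U EF (p ∧ r)]) = {0, 1, 2, 3, 4, 5, 7}
AF A[(r ∧ p) U EF (p ∧ r)]: least fixpoint, start Z0 = {0, 1, 2, 3, 4, 5, 7}, add states with every successor in Z. Already a fixed point.
Sat(AF A[(r ∧ p) U EF (p ∧ r)]) = {0, 1, 2, 3, 4, 5, 7}
5 ∈ Sat(AF A[(r ∧ p) U EF (p ∧ r)]) = {0, 1, 2, 3, 4, 5, 7}, so the formula holds at 5.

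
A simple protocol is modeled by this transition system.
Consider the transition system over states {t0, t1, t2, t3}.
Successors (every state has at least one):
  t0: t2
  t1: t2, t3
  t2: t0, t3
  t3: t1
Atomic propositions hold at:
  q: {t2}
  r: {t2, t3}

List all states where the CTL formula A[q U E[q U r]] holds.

{t2, t3}

E[q U r]: least fixpoint, start Z0 = Sat(r) = {t2, t3}, add states in Sat(q) with some successor in Z. Already a fixed point.
Sat(E[q U r]) = {t2, t3}
A[q U E[q U r]]: least fixpoint, start Z0 = Sat(E[q U r]) = {t2, t3}, add states in Sat(q) with every successor in Z. Already a fixed point.
Sat(A[q U E[q U r]]) = {t2, t3}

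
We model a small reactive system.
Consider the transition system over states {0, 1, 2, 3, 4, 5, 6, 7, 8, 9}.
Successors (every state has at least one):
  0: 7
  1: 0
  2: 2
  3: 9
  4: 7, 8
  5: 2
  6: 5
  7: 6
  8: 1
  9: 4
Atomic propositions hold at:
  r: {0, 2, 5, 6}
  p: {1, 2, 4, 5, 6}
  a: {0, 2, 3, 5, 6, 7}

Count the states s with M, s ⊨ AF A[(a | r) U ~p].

7

Sat(a | r) = {0, 2, 3, 5, 6, 7}
Sat(~p) = {0, 3, 7, 8, 9}
A[(a | r) U ~p]: least fixpoint, start Z0 = Sat(~p) = {0, 3, 7, 8, 9}, add states in Sat(a | r) with every successor in Z. Already a fixed point.
Sat(A[(a | r) U ~p]) = {0, 3, 7, 8, 9}
AF A[(a | r) U ~p]: least fixpoint, start Z0 = {0, 3, 7, 8, 9}, add states with every successor in Z. Z1 = {0, 1, 3, 4, 7, 8, 9}; fixed.
Sat(AF A[(a | r) U ~p]) = {0, 1, 3, 4, 7, 8, 9}
|Sat(AF A[(a | r) U ~p])| = |{0, 1, 3, 4, 7, 8, 9}| = 7.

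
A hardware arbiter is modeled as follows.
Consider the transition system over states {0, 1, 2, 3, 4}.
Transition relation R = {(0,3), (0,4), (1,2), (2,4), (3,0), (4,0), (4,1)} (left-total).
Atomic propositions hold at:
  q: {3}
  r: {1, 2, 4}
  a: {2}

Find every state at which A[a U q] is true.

{3}

A[a U q]: least fixpoint, start Z0 = Sat(q) = {3}, add states in Sat(a) with every successor in Z. Already a fixed point.
Sat(A[a U q]) = {3}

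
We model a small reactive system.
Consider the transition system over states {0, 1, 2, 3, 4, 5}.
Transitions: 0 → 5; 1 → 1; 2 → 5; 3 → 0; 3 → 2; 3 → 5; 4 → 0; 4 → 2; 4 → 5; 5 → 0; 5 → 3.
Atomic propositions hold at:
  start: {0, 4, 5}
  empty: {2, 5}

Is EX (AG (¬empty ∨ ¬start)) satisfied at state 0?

Sat(¬empty) = {0, 1, 3, 4}
Sat(¬start) = {1, 2, 3}
Sat(¬empty ∨ ¬start) = {0, 1, 2, 3, 4}
AG (¬empty ∨ ¬start): greatest fixpoint, start Z0 = {0, 1, 2, 3, 4}, keep only states in Sat with every successor in Z. Z1 = {1}; fixed.
Sat(AG (¬empty ∨ ¬start)) = {1}
Sat(EX (AG (¬empty ∨ ¬start))) = {s : some successor in {1}} = {1}
0 ∉ Sat(EX (AG (¬empty ∨ ¬start))) = {1}, so the formula does not hold at 0.

No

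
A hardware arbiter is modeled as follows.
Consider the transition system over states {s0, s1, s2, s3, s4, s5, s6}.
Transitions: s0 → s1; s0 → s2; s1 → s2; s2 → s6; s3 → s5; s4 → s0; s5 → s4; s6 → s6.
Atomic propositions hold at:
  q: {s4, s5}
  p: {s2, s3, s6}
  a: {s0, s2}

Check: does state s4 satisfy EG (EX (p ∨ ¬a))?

No

Sat(¬a) = {s1, s3, s4, s5, s6}
Sat(p ∨ ¬a) = {s1, s2, s3, s4, s5, s6}
Sat(EX (p ∨ ¬a)) = {s : some successor in {s1, s2, s3, s4, s5, s6}} = {s0, s1, s2, s3, s5, s6}
EG (EX (p ∨ ¬a)): greatest fixpoint, start Z0 = {s0, s1, s2, s3, s5, s6}, keep only states in Sat with some successor in Z. Z1 = {s0, s1, s2, s3, s6}; Z2 = {s0, s1, s2, s6}; fixed.
Sat(EG (EX (p ∨ ¬a))) = {s0, s1, s2, s6}
s4 ∉ Sat(EG (EX (p ∨ ¬a))) = {s0, s1, s2, s6}, so the formula does not hold at s4.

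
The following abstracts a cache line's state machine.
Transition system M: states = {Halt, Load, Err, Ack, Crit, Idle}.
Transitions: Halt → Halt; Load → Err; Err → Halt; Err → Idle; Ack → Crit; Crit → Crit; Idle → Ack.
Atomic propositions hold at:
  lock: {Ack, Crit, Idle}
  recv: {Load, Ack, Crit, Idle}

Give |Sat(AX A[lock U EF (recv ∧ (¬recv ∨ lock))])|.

4

Sat(¬recv) = {Halt, Err}
Sat(¬recv ∨ lock) = {Halt, Err, Ack, Crit, Idle}
Sat(recv ∧ (¬recv ∨ lock)) = {Ack, Crit, Idle}
EF (recv ∧ (¬recv ∨ lock)): least fixpoint, start Z0 = {Ack, Crit, Idle}, add states with some successor in Z. Z1 = {Err, Ack, Crit, Idle}; Z2 = {Load, Err, Ack, Crit, Idle}; fixed.
Sat(EF (recv ∧ (¬recv ∨ lock))) = {Load, Err, Ack, Crit, Idle}
A[lock U EF (recv ∧ (¬recv ∨ lock))]: least fixpoint, start Z0 = Sat(EF (recv ∧ (¬recv ∨ lock))) = {Load, Err, Ack, Crit, Idle}, add states in Sat(lock) with every successor in Z. Already a fixed point.
Sat(A[lock U EF (recv ∧ (¬recv ∨ lock))]) = {Load, Err, Ack, Crit, Idle}
Sat(AX A[lock U EF (recv ∧ (¬recv ∨ lock))]) = {s : every successor in {Load, Err, Ack, Crit, Idle}} = {Load, Ack, Crit, Idle}
|Sat(AX A[lock U EF (recv ∧ (¬recv ∨ lock))])| = |{Load, Ack, Crit, Idle}| = 4.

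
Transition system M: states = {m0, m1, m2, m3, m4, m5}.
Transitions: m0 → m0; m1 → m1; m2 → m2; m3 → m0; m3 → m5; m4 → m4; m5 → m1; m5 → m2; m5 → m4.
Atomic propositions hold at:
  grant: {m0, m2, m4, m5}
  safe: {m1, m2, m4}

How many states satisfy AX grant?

4

Sat(AX grant) = {s : every successor in {m0, m2, m4, m5}} = {m0, m2, m3, m4}
|Sat(AX grant)| = |{m0, m2, m3, m4}| = 4.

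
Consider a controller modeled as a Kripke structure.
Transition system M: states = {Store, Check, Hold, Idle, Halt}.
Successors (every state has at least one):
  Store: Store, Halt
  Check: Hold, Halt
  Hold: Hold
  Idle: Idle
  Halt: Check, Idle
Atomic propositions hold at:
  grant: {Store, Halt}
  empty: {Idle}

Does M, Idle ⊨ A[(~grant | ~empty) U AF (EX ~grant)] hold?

Yes

Sat(~grant) = {Check, Hold, Idle}
Sat(~empty) = {Store, Check, Hold, Halt}
Sat(~grant | ~empty) = {Store, Check, Hold, Idle, Halt}
Sat(EX ~grant) = {s : some successor in {Check, Hold, Idle}} = {Check, Hold, Idle, Halt}
AF (EX ~grant): least fixpoint, start Z0 = {Check, Hold, Idle, Halt}, add states with every successor in Z. Already a fixed point.
Sat(AF (EX ~grant)) = {Check, Hold, Idle, Halt}
A[(~grant | ~empty) U AF (EX ~grant)]: least fixpoint, start Z0 = Sat(AF (EX ~grant)) = {Check, Hold, Idle, Halt}, add states in Sat(~grant | ~empty) with every successor in Z. Already a fixed point.
Sat(A[(~grant | ~empty) U AF (EX ~grant)]) = {Check, Hold, Idle, Halt}
Idle ∈ Sat(A[(~grant | ~empty) U AF (EX ~grant)]) = {Check, Hold, Idle, Halt}, so the formula holds at Idle.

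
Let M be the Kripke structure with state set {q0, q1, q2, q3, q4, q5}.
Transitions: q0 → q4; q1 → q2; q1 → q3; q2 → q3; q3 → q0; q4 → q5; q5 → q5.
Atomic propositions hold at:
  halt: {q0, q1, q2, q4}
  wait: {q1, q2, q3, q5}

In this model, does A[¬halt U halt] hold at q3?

Yes

Sat(¬halt) = {q3, q5}
A[¬halt U halt]: least fixpoint, start Z0 = Sat(halt) = {q0, q1, q2, q4}, add states in Sat(¬halt) with every successor in Z. Z1 = {q0, q1, q2, q3, q4}; fixed.
Sat(A[¬halt U halt]) = {q0, q1, q2, q3, q4}
q3 ∈ Sat(A[¬halt U halt]) = {q0, q1, q2, q3, q4}, so the formula holds at q3.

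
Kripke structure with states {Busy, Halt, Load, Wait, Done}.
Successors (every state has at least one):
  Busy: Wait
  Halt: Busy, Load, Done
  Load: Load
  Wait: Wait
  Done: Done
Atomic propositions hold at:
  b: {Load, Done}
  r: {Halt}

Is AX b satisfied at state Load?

Yes

Sat(AX b) = {s : every successor in {Load, Done}} = {Load, Done}
Load ∈ Sat(AX b) = {Load, Done}, so the formula holds at Load.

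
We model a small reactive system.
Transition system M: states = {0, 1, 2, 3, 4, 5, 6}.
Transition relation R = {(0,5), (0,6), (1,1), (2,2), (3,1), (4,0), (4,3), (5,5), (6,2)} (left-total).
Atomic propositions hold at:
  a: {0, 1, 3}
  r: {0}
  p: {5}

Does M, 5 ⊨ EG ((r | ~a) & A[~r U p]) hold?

Yes

Sat(~a) = {2, 4, 5, 6}
Sat(r | ~a) = {0, 2, 4, 5, 6}
Sat(~r) = {1, 2, 3, 4, 5, 6}
A[~r U p]: least fixpoint, start Z0 = Sat(p) = {5}, add states in Sat(~r) with every successor in Z. Already a fixed point.
Sat(A[~r U p]) = {5}
Sat((r | ~a) & A[~r U p]) = {5}
EG ((r | ~a) & A[~r U p]): greatest fixpoint, start Z0 = {5}, keep only states in Sat with some successor in Z. Already a fixed point.
Sat(EG ((r | ~a) & A[~r U p])) = {5}
5 ∈ Sat(EG ((r | ~a) & A[~r U p])) = {5}, so the formula holds at 5.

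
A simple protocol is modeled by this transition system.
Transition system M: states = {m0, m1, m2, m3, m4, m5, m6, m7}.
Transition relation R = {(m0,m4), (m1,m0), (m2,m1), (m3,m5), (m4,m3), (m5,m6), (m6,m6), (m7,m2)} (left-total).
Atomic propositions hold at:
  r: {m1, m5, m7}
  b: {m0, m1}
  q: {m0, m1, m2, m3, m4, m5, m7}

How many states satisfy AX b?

Sat(AX b) = {s : every successor in {m0, m1}} = {m1, m2}
|Sat(AX b)| = |{m1, m2}| = 2.

2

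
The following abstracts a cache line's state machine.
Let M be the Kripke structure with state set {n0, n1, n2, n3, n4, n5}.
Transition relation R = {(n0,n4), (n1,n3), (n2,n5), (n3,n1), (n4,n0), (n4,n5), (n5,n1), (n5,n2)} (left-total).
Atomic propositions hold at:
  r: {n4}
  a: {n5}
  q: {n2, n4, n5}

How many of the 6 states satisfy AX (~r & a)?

1

Sat(~r) = {n0, n1, n2, n3, n5}
Sat(~r & a) = {n5}
Sat(AX (~r & a)) = {s : every successor in {n5}} = {n2}
|Sat(AX (~r & a))| = |{n2}| = 1.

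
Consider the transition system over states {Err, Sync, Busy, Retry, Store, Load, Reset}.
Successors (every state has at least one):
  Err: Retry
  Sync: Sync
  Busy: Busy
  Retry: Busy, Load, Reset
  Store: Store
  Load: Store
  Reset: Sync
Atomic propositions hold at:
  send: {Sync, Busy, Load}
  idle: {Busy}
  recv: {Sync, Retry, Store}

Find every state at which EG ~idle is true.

{Err, Sync, Retry, Store, Load, Reset}

Sat(~idle) = {Err, Sync, Retry, Store, Load, Reset}
EG ~idle: greatest fixpoint, start Z0 = {Err, Sync, Retry, Store, Load, Reset}, keep only states in Sat with some successor in Z. Already a fixed point.
Sat(EG ~idle) = {Err, Sync, Retry, Store, Load, Reset}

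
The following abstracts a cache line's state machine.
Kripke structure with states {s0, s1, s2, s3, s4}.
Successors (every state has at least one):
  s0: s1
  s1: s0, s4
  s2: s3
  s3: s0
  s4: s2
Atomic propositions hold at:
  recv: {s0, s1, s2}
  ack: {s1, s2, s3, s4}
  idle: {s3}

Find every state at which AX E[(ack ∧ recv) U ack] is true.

{s0, s2, s4}

Sat(ack ∧ recv) = {s1, s2}
E[(ack ∧ recv) U ack]: least fixpoint, start Z0 = Sat(ack) = {s1, s2, s3, s4}, add states in Sat(ack ∧ recv) with some successor in Z. Already a fixed point.
Sat(E[(ack ∧ recv) U ack]) = {s1, s2, s3, s4}
Sat(AX E[(ack ∧ recv) U ack]) = {s : every successor in {s1, s2, s3, s4}} = {s0, s2, s4}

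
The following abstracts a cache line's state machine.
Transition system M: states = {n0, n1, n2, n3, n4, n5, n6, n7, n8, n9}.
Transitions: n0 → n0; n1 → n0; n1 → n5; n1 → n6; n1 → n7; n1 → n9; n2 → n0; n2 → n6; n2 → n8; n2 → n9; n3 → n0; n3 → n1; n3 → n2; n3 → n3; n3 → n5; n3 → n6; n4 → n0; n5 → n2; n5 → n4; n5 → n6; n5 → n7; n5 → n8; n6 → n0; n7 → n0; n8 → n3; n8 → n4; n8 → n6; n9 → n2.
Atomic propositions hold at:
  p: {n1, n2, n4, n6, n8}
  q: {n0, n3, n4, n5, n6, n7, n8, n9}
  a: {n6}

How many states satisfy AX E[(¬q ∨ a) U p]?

Sat(¬q) = {n1, n2}
Sat(¬q ∨ a) = {n1, n2, n6}
E[(¬q ∨ a) U p]: least fixpoint, start Z0 = Sat(p) = {n1, n2, n4, n6, n8}, add states in Sat(¬q ∨ a) with some successor in Z. Already a fixed point.
Sat(E[(¬q ∨ a) U p]) = {n1, n2, n4, n6, n8}
Sat(AX E[(¬q ∨ a) U p]) = {s : every successor in {n1, n2, n4, n6, n8}} = {n9}
|Sat(AX E[(¬q ∨ a) U p])| = |{n9}| = 1.

1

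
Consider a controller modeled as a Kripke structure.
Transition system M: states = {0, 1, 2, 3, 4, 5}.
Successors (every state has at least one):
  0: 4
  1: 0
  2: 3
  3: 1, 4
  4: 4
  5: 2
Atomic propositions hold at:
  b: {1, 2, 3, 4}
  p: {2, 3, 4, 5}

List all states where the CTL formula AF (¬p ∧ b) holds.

{1}

Sat(¬p) = {0, 1}
Sat(¬p ∧ b) = {1}
AF (¬p ∧ b): least fixpoint, start Z0 = {1}, add states with every successor in Z. Already a fixed point.
Sat(AF (¬p ∧ b)) = {1}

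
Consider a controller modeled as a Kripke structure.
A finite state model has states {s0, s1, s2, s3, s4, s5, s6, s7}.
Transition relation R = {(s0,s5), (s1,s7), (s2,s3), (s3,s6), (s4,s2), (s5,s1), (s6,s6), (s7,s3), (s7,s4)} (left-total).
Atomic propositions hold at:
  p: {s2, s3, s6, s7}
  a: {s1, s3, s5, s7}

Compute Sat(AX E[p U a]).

E[p U a]: least fixpoint, start Z0 = Sat(a) = {s1, s3, s5, s7}, add states in Sat(p) with some successor in Z. Z1 = {s1, s2, s3, s5, s7}; fixed.
Sat(E[p U a]) = {s1, s2, s3, s5, s7}
Sat(AX E[p U a]) = {s : every successor in {s1, s2, s3, s5, s7}} = {s0, s1, s2, s4, s5}

{s0, s1, s2, s4, s5}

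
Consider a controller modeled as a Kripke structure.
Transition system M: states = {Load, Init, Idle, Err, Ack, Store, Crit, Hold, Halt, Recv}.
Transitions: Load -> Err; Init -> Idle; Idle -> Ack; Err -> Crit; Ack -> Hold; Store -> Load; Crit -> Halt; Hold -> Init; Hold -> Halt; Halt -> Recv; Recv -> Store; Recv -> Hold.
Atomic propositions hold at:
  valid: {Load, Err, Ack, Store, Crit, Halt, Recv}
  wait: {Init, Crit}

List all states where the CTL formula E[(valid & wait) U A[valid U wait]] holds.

{Load, Init, Err, Store, Crit}

Sat(valid & wait) = {Crit}
A[valid U wait]: least fixpoint, start Z0 = Sat(wait) = {Init, Crit}, add states in Sat(valid) with every successor in Z. Z1 = {Init, Err, Crit}; Z2 = {Load, Init, Err, Crit}; Z3 = {Load, Init, Err, Store, Crit}; fixed.
Sat(A[valid U wait]) = {Load, Init, Err, Store, Crit}
E[(valid & wait) U A[valid U wait]]: least fixpoint, start Z0 = Sat(A[valid U wait]) = {Load, Init, Err, Store, Crit}, add states in Sat(valid & wait) with some successor in Z. Already a fixed point.
Sat(E[(valid & wait) U A[valid U wait]]) = {Load, Init, Err, Store, Crit}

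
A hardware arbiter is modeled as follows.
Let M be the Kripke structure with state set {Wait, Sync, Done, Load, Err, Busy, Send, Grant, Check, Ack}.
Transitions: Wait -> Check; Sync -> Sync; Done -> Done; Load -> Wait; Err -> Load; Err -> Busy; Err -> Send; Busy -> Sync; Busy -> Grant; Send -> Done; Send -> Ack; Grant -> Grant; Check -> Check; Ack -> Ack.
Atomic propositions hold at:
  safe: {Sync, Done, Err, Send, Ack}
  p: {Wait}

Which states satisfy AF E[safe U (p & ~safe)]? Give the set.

Sat(~safe) = {Wait, Load, Busy, Grant, Check}
Sat(p & ~safe) = {Wait}
E[safe U (p & ~safe)]: least fixpoint, start Z0 = Sat((p & ~safe)) = {Wait}, add states in Sat(safe) with some successor in Z. Already a fixed point.
Sat(E[safe U (p & ~safe)]) = {Wait}
AF E[safe U (p & ~safe)]: least fixpoint, start Z0 = {Wait}, add states with every successor in Z. Z1 = {Wait, Load}; fixed.
Sat(AF E[safe U (p & ~safe)]) = {Wait, Load}

{Wait, Load}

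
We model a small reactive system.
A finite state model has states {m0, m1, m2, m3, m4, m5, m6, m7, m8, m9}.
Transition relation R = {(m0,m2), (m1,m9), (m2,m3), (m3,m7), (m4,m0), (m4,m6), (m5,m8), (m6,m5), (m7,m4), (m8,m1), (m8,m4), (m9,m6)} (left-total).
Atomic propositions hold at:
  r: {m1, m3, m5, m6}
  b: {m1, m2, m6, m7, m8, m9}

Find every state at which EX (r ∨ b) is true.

Sat(r ∨ b) = {m1, m2, m3, m5, m6, m7, m8, m9}
Sat(EX (r ∨ b)) = {s : some successor in {m1, m2, m3, m5, m6, m7, m8, m9}} = {m0, m1, m2, m3, m4, m5, m6, m8, m9}

{m0, m1, m2, m3, m4, m5, m6, m8, m9}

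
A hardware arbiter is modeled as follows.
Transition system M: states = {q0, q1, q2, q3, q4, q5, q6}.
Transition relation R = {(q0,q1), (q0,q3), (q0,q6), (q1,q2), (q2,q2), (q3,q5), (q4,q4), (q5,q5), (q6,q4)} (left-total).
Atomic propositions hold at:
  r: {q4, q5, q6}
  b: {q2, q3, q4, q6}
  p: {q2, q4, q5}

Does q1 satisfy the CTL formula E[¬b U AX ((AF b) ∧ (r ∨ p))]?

Sat(¬b) = {q0, q1, q5}
AF b: least fixpoint, start Z0 = {q2, q3, q4, q6}, add states with every successor in Z. Z1 = {q1, q2, q3, q4, q6}; Z2 = {q0, q1, q2, q3, q4, q6}; fixed.
Sat(AF b) = {q0, q1, q2, q3, q4, q6}
Sat(r ∨ p) = {q2, q4, q5, q6}
Sat((AF b) ∧ (r ∨ p)) = {q2, q4, q6}
Sat(AX ((AF b) ∧ (r ∨ p))) = {s : every successor in {q2, q4, q6}} = {q1, q2, q4, q6}
E[¬b U AX ((AF b) ∧ (r ∨ p))]: least fixpoint, start Z0 = Sat(AX ((AF b) ∧ (r ∨ p))) = {q1, q2, q4, q6}, add states in Sat(¬b) with some successor in Z. Z1 = {q0, q1, q2, q4, q6}; fixed.
Sat(E[¬b U AX ((AF b) ∧ (r ∨ p))]) = {q0, q1, q2, q4, q6}
q1 ∈ Sat(E[¬b U AX ((AF b) ∧ (r ∨ p))]) = {q0, q1, q2, q4, q6}, so the formula holds at q1.

Yes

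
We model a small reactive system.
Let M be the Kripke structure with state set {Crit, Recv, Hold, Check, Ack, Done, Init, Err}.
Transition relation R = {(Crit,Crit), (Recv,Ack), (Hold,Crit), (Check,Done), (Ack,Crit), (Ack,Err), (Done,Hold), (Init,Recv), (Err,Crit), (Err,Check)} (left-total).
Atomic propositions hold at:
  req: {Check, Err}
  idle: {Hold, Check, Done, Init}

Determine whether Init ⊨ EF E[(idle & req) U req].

Yes

Sat(idle & req) = {Check}
E[(idle & req) U req]: least fixpoint, start Z0 = Sat(req) = {Check, Err}, add states in Sat(idle & req) with some successor in Z. Already a fixed point.
Sat(E[(idle & req) U req]) = {Check, Err}
EF E[(idle & req) U req]: least fixpoint, start Z0 = {Check, Err}, add states with some successor in Z. Z1 = {Check, Ack, Err}; Z2 = {Recv, Check, Ack, Err}; Z3 = {Recv, Check, Ack, Init, Err}; fixed.
Sat(EF E[(idle & req) U req]) = {Recv, Check, Ack, Init, Err}
Init ∈ Sat(EF E[(idle & req) U req]) = {Recv, Check, Ack, Init, Err}, so the formula holds at Init.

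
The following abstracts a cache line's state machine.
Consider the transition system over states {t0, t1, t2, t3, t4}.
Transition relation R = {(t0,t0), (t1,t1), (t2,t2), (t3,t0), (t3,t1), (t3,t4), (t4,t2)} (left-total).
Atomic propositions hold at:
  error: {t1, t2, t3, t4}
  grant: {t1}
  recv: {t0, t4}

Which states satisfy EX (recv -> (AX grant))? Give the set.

{t1, t2, t3, t4}

Sat(AX grant) = {s : every successor in {t1}} = {t1}
Sat(recv -> (AX grant)) = {t1, t2, t3}
Sat(EX (recv -> (AX grant))) = {s : some successor in {t1, t2, t3}} = {t1, t2, t3, t4}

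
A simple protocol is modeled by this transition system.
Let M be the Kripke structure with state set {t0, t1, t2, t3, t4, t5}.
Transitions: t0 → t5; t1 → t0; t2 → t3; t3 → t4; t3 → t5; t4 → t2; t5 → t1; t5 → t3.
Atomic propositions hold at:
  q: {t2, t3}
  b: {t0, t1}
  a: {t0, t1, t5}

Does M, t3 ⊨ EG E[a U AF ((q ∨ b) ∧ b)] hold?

No

Sat(q ∨ b) = {t0, t1, t2, t3}
Sat((q ∨ b) ∧ b) = {t0, t1}
AF ((q ∨ b) ∧ b): least fixpoint, start Z0 = {t0, t1}, add states with every successor in Z. Already a fixed point.
Sat(AF ((q ∨ b) ∧ b)) = {t0, t1}
E[a U AF ((q ∨ b) ∧ b)]: least fixpoint, start Z0 = Sat(AF ((q ∨ b) ∧ b)) = {t0, t1}, add states in Sat(a) with some successor in Z. Z1 = {t0, t1, t5}; fixed.
Sat(E[a U AF ((q ∨ b) ∧ b)]) = {t0, t1, t5}
EG E[a U AF ((q ∨ b) ∧ b)]: greatest fixpoint, start Z0 = {t0, t1, t5}, keep only states in Sat with some successor in Z. Already a fixed point.
Sat(EG E[a U AF ((q ∨ b) ∧ b)]) = {t0, t1, t5}
t3 ∉ Sat(EG E[a U AF ((q ∨ b) ∧ b)]) = {t0, t1, t5}, so the formula does not hold at t3.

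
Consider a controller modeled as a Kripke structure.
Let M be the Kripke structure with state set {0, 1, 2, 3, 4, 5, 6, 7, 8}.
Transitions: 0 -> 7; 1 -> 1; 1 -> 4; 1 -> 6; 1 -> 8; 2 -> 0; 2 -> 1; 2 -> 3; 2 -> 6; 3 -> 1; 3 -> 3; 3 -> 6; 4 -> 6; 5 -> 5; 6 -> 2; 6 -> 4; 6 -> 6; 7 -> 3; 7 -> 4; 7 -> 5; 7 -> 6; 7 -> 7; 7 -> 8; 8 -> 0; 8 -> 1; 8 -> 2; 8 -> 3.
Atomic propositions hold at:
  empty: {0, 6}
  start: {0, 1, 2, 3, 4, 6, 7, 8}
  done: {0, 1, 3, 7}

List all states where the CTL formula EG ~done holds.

Sat(~done) = {2, 4, 5, 6, 8}
EG ~done: greatest fixpoint, start Z0 = {2, 4, 5, 6, 8}, keep only states in Sat with some successor in Z. Already a fixed point.
Sat(EG ~done) = {2, 4, 5, 6, 8}

{2, 4, 5, 6, 8}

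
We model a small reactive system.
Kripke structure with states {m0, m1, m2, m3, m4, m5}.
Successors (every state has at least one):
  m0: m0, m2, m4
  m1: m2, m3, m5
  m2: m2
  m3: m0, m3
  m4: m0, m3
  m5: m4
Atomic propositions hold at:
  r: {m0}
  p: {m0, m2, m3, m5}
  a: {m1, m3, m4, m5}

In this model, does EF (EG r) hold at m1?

EG r: greatest fixpoint, start Z0 = {m0}, keep only states in Sat with some successor in Z. Already a fixed point.
Sat(EG r) = {m0}
EF (EG r): least fixpoint, start Z0 = {m0}, add states with some successor in Z. Z1 = {m0, m3, m4}; Z2 = {m0, m1, m3, m4, m5}; fixed.
Sat(EF (EG r)) = {m0, m1, m3, m4, m5}
m1 ∈ Sat(EF (EG r)) = {m0, m1, m3, m4, m5}, so the formula holds at m1.

Yes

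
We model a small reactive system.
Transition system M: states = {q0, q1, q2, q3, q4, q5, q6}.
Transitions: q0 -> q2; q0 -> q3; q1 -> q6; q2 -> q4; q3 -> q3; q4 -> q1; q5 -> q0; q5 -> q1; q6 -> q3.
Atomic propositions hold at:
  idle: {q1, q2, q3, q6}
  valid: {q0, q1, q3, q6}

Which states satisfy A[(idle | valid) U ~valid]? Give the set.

{q2, q4, q5}

Sat(idle | valid) = {q0, q1, q2, q3, q6}
Sat(~valid) = {q2, q4, q5}
A[(idle | valid) U ~valid]: least fixpoint, start Z0 = Sat(~valid) = {q2, q4, q5}, add states in Sat(idle | valid) with every successor in Z. Already a fixed point.
Sat(A[(idle | valid) U ~valid]) = {q2, q4, q5}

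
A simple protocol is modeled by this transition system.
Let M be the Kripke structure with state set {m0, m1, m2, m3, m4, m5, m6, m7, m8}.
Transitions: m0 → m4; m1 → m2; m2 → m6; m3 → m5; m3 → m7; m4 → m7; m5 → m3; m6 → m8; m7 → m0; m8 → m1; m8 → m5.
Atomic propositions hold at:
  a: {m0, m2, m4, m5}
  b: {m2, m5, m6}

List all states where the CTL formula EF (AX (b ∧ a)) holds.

{m1, m2, m6, m8}

Sat(b ∧ a) = {m2, m5}
Sat(AX (b ∧ a)) = {s : every successor in {m2, m5}} = {m1}
EF (AX (b ∧ a)): least fixpoint, start Z0 = {m1}, add states with some successor in Z. Z1 = {m1, m8}; Z2 = {m1, m6, m8}; Z3 = {m1, m2, m6, m8}; fixed.
Sat(EF (AX (b ∧ a))) = {m1, m2, m6, m8}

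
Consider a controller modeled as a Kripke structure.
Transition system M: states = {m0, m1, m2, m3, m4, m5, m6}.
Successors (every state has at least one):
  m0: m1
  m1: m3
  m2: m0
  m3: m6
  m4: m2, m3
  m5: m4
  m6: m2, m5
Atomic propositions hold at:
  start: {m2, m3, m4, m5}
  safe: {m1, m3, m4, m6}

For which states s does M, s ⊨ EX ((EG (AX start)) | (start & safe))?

Sat(AX start) = {s : every successor in {m2, m3, m4, m5}} = {m1, m4, m5, m6}
EG (AX start): greatest fixpoint, start Z0 = {m1, m4, m5, m6}, keep only states in Sat with some successor in Z. Z1 = {m5, m6}; Z2 = {m6}; Z3 = ∅; fixed.
Sat(EG (AX start)) = ∅
Sat(start & safe) = {m3, m4}
Sat((EG (AX start)) | (start & safe)) = {m3, m4}
Sat(EX ((EG (AX start)) | (start & safe))) = {s : some successor in {m3, m4}} = {m1, m4, m5}

{m1, m4, m5}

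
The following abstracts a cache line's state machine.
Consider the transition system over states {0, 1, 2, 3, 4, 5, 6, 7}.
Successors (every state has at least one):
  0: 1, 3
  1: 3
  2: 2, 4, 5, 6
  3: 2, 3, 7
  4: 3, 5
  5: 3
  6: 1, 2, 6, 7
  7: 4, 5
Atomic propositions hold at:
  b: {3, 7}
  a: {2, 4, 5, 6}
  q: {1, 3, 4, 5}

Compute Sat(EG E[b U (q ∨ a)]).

Sat(q ∨ a) = {1, 2, 3, 4, 5, 6}
E[b U (q ∨ a)]: least fixpoint, start Z0 = Sat((q ∨ a)) = {1, 2, 3, 4, 5, 6}, add states in Sat(b) with some successor in Z. Z1 = {1, 2, 3, 4, 5, 6, 7}; fixed.
Sat(E[b U (q ∨ a)]) = {1, 2, 3, 4, 5, 6, 7}
EG E[b U (q ∨ a)]: greatest fixpoint, start Z0 = {1, 2, 3, 4, 5, 6, 7}, keep only states in Sat with some successor in Z. Already a fixed point.
Sat(EG E[b U (q ∨ a)]) = {1, 2, 3, 4, 5, 6, 7}

{1, 2, 3, 4, 5, 6, 7}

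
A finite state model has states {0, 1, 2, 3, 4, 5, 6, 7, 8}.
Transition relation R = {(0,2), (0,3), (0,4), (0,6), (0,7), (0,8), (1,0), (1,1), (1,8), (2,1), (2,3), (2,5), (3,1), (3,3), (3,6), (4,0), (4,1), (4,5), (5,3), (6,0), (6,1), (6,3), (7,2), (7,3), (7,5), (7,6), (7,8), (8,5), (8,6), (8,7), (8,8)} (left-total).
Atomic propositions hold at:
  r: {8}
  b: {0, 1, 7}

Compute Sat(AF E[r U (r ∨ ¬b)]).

Sat(¬b) = {2, 3, 4, 5, 6, 8}
Sat(r ∨ ¬b) = {2, 3, 4, 5, 6, 8}
E[r U (r ∨ ¬b)]: least fixpoint, start Z0 = Sat((r ∨ ¬b)) = {2, 3, 4, 5, 6, 8}, add states in Sat(r) with some successor in Z. Already a fixed point.
Sat(E[r U (r ∨ ¬b)]) = {2, 3, 4, 5, 6, 8}
AF E[r U (r ∨ ¬b)]: least fixpoint, start Z0 = {2, 3, 4, 5, 6, 8}, add states with every successor in Z. Z1 = {2, 3, 4, 5, 6, 7, 8}; Z2 = {0, 2, 3, 4, 5, 6, 7, 8}; fixed.
Sat(AF E[r U (r ∨ ¬b)]) = {0, 2, 3, 4, 5, 6, 7, 8}

{0, 2, 3, 4, 5, 6, 7, 8}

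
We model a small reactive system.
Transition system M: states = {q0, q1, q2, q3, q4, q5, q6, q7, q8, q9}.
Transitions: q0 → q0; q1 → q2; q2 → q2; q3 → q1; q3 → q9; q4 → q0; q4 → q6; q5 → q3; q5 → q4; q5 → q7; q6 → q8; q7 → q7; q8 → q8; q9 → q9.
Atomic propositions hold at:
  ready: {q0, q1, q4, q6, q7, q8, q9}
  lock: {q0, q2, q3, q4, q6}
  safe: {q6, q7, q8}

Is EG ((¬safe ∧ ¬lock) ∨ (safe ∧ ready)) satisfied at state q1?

Sat(¬safe) = {q0, q1, q2, q3, q4, q5, q9}
Sat(¬lock) = {q1, q5, q7, q8, q9}
Sat(¬safe ∧ ¬lock) = {q1, q5, q9}
Sat(safe ∧ ready) = {q6, q7, q8}
Sat((¬safe ∧ ¬lock) ∨ (safe ∧ ready)) = {q1, q5, q6, q7, q8, q9}
EG ((¬safe ∧ ¬lock) ∨ (safe ∧ ready)): greatest fixpoint, start Z0 = {q1, q5, q6, q7, q8, q9}, keep only states in Sat with some successor in Z. Z1 = {q5, q6, q7, q8, q9}; fixed.
Sat(EG ((¬safe ∧ ¬lock) ∨ (safe ∧ ready))) = {q5, q6, q7, q8, q9}
q1 ∉ Sat(EG ((¬safe ∧ ¬lock) ∨ (safe ∧ ready))) = {q5, q6, q7, q8, q9}, so the formula does not hold at q1.

No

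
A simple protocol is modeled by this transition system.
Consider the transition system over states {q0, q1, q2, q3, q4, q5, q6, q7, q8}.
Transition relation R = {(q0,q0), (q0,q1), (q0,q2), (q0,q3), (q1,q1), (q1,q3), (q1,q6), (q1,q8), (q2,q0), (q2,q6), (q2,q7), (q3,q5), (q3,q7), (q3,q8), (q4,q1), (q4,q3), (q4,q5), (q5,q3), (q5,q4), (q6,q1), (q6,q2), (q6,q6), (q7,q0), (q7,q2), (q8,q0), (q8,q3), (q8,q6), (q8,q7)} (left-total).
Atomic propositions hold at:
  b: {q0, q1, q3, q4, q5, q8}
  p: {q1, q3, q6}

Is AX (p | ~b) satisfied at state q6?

Yes

Sat(~b) = {q2, q6, q7}
Sat(p | ~b) = {q1, q2, q3, q6, q7}
Sat(AX (p | ~b)) = {s : every successor in {q1, q2, q3, q6, q7}} = {q6}
q6 ∈ Sat(AX (p | ~b)) = {q6}, so the formula holds at q6.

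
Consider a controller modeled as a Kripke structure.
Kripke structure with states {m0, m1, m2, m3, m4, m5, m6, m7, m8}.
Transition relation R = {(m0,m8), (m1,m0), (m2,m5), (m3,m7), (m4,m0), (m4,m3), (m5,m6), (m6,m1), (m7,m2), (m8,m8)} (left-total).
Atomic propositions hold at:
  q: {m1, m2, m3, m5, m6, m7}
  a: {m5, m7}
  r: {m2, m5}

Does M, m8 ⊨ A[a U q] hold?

A[a U q]: least fixpoint, start Z0 = Sat(q) = {m1, m2, m3, m5, m6, m7}, add states in Sat(a) with every successor in Z. Already a fixed point.
Sat(A[a U q]) = {m1, m2, m3, m5, m6, m7}
m8 ∉ Sat(A[a U q]) = {m1, m2, m3, m5, m6, m7}, so the formula does not hold at m8.

No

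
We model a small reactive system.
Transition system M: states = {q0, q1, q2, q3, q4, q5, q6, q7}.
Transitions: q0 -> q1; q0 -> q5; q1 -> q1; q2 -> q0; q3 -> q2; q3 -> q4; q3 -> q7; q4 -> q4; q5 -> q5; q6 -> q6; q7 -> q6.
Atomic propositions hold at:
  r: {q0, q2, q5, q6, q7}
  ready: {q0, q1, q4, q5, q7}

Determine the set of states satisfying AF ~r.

{q1, q3, q4}

Sat(~r) = {q1, q3, q4}
AF ~r: least fixpoint, start Z0 = {q1, q3, q4}, add states with every successor in Z. Already a fixed point.
Sat(AF ~r) = {q1, q3, q4}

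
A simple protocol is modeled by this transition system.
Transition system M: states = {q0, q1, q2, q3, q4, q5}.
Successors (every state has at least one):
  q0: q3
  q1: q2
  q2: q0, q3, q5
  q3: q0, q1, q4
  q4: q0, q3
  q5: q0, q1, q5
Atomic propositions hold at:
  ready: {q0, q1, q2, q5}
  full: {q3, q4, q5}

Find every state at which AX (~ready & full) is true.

Sat(~ready) = {q3, q4}
Sat(~ready & full) = {q3, q4}
Sat(AX (~ready & full)) = {s : every successor in {q3, q4}} = {q0}

{q0}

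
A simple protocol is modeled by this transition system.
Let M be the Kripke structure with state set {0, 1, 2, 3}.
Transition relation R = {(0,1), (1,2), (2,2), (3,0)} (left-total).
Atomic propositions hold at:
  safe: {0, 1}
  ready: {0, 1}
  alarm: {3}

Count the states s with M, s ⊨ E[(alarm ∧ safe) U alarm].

Sat(alarm ∧ safe) = ∅
E[(alarm ∧ safe) U alarm]: least fixpoint, start Z0 = Sat(alarm) = {3}, add states in Sat(alarm ∧ safe) with some successor in Z. Already a fixed point.
Sat(E[(alarm ∧ safe) U alarm]) = {3}
|Sat(E[(alarm ∧ safe) U alarm])| = |{3}| = 1.

1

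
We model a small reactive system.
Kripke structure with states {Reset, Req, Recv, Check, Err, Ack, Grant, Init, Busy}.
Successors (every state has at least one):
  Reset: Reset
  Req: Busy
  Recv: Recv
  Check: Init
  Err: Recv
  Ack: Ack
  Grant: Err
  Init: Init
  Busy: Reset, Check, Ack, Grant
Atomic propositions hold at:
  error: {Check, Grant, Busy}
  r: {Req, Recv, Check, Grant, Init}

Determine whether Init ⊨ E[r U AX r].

Yes

Sat(AX r) = {s : every successor in {Req, Recv, Check, Grant, Init}} = {Recv, Check, Err, Init}
E[r U AX r]: least fixpoint, start Z0 = Sat(AX r) = {Recv, Check, Err, Init}, add states in Sat(r) with some successor in Z. Z1 = {Recv, Check, Err, Grant, Init}; fixed.
Sat(E[r U AX r]) = {Recv, Check, Err, Grant, Init}
Init ∈ Sat(E[r U AX r]) = {Recv, Check, Err, Grant, Init}, so the formula holds at Init.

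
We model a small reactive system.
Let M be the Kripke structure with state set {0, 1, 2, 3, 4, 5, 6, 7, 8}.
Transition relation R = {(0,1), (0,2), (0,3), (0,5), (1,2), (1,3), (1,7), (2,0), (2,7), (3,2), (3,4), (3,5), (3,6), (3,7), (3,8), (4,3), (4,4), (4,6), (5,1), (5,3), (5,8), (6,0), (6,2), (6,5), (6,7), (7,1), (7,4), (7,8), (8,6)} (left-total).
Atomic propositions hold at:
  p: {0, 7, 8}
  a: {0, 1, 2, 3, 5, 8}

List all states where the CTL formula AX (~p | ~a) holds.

{0, 1, 4, 8}

Sat(~p) = {1, 2, 3, 4, 5, 6}
Sat(~a) = {4, 6, 7}
Sat(~p | ~a) = {1, 2, 3, 4, 5, 6, 7}
Sat(AX (~p | ~a)) = {s : every successor in {1, 2, 3, 4, 5, 6, 7}} = {0, 1, 4, 8}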